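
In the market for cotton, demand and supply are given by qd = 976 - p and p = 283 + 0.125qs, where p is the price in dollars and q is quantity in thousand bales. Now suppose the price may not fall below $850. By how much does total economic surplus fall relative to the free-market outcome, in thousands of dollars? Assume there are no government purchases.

Rearranging supply gives qs = 8p - 2264. Equilibrium: 976 - p = 8p - 2264, so 3240 = 9p and p* = 360, q* = 616.
Because the floor (850) lies above the market-clearing price, it is binding.
At p = 850: qd = 976 - 850 = 126 and qs = 8·850 - 2264 = 4536.
Quantity traded falls to 126. At q = 126 the demand price is 976 - 126 = 850 and the supply price is (2264 + 126)/8 = 298.75.
Deadweight loss = ½ · (850 - 298.75) · (616 - 126) = ½ · 551.25 · 490 = 135056.25.

135056.25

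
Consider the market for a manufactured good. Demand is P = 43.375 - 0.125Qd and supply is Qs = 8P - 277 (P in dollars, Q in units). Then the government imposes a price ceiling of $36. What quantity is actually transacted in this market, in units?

Rearranging demand gives Qd = 347 - 8P. In a free market, 347 - 8P = 8P - 277 gives the equilibrium P* = 39, Q* = 35.
Since 36 < 39, the ceiling is binding.
At P = 36: Qd = 347 - 8·36 = 59 and Qs = 8·36 - 277 = 11.
The quantity actually transacted is the short side, supply: 11.

11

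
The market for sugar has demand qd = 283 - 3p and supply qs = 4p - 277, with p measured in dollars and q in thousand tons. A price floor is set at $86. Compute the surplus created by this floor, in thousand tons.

42

In a free market, 283 - 3p = 4p - 277 gives the equilibrium p* = 80, q* = 43.
Because the floor (86) lies above the market-clearing price, it is binding.
At p = 86: qd = 283 - 3·86 = 25 and qs = 4·86 - 277 = 67.
Surplus = qs - qd = 67 - 25 = 42.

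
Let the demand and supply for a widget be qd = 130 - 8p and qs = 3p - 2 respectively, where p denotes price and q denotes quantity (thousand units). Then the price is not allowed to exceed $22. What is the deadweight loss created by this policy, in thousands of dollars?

Equilibrium: 130 - 8p = 3p - 2, so 132 = 11p and p* = 12, q* = 34.
The ceiling of 22 is above the equilibrium price 12, so it is not binding; the market clears at p* = 12, q* = 34.
Since the control does not bind, no trades are prevented and deadweight loss is zero.

0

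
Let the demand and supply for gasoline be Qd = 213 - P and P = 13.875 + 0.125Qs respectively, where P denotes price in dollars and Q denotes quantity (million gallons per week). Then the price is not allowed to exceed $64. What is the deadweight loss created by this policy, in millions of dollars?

Rearranging supply gives Qs = 8P - 111. In a free market, 213 - P = 8P - 111 gives the equilibrium P* = 36, Q* = 177.
The ceiling of 64 is above the equilibrium price 36, so it is not binding; the market clears at P* = 36, Q* = 177.
Since the control does not bind, no trades are prevented and deadweight loss is zero.

0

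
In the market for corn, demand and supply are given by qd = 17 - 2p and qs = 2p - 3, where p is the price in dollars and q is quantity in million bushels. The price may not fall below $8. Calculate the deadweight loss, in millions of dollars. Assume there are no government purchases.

18

Setting quantity demanded equal to quantity supplied, 17 - 2p = 2p - 3, gives p* = 5 and q* = 7.
Since 8 > 5, the floor is binding.
At p = 8: qd = 17 - 2·8 = 1 and qs = 2·8 - 3 = 13.
Quantity traded falls to 1. At q = 1 the demand price is (17 - 1)/2 = 8 and the supply price is (3 + 1)/2 = 2.
Deadweight loss = ½ · (8 - 2) · (7 - 1) = ½ · 6 · 6 = 18.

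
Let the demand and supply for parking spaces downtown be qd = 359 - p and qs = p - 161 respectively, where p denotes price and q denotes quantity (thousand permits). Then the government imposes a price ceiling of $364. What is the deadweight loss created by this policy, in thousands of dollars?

Setting quantity demanded equal to quantity supplied, 359 - p = p - 161, gives p* = 260 and q* = 99.
Since 364 is above p* = 260, the ceiling does not bind and the free-market outcome prevails.
Since the control does not bind, no trades are prevented and deadweight loss is zero.

0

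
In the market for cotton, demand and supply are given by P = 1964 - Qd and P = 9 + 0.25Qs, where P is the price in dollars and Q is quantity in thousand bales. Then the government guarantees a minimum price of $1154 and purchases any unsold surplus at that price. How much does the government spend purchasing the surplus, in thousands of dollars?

4350580

Rearranging demand gives Qd = 1964 - P; rearranging supply gives Qs = 4P - 36. Setting quantity demanded equal to quantity supplied, 1964 - P = 4P - 36, gives P* = 400 and Q* = 1564.
The floor of 1154 is above the equilibrium price 400, so it binds.
At P = 1154: Qd = 1964 - 1154 = 810 and Qs = 4·1154 - 36 = 4580.
Surplus = Qs - Qd = 3770.
Government expenditure = surplus × support price = 3770 × 1154 = 4350580.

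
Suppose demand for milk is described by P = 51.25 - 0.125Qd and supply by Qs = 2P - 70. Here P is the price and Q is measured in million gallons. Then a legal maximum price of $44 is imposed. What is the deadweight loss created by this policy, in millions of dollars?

Rearranging demand gives Qd = 410 - 8P. In a free market, 410 - 8P = 2P - 70 gives the equilibrium P* = 48, Q* = 26.
Since 44 < 48, the ceiling is binding.
At P = 44: Qd = 410 - 8·44 = 58 and Qs = 2·44 - 70 = 18.
Quantity traded falls to 18. At Q = 18 the demand price is (410 - 18)/8 = 49 and the supply price is (70 + 18)/2 = 44.
Deadweight loss = ½ · (49 - 44) · (26 - 18) = ½ · 5 · 8 = 20.

20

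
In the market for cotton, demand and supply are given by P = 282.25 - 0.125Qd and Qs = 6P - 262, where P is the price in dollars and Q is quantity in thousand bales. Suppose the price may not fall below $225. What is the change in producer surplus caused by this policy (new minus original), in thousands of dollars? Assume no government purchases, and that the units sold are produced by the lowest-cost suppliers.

9810

Rearranging demand gives Qd = 2258 - 8P. Equilibrium: 2258 - 8P = 6P - 262, so 2520 = 14P and P* = 180, Q* = 818.
Because the floor (225) lies above the market-clearing price, it is binding.
At P = 225: Qd = 2258 - 8·225 = 458 and Qs = 6·225 - 262 = 1088.
Producer surplus without the control is ½ · (180 - 131/3) · 818 = 167281/3.
With the floor, 458 units are sold at 225. The supply price at Q = 458 is 120, so PS = ½ · [(225 - 131/3) + (225 - 120)] · 458 = 196711/3.
Change in producer surplus = 196711/3 - 167281/3 = 9810.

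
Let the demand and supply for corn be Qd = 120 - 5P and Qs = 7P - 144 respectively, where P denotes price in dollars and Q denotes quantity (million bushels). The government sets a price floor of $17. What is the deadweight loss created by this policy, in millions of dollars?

In a free market, 120 - 5P = 7P - 144 gives the equilibrium P* = 22, Q* = 10.
The floor of 17 is below the equilibrium price 22, so it is not binding; the market clears at P* = 22, Q* = 10.
Since the control does not bind, no trades are prevented and deadweight loss is zero.

0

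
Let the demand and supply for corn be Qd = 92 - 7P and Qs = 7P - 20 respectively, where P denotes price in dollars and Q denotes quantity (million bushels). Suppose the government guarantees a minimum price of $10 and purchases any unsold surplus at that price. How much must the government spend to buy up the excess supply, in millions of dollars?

In a free market, 92 - 7P = 7P - 20 gives the equilibrium P* = 8, Q* = 36.
Because the floor (10) lies above the market-clearing price, it is binding.
At P = 10: Qd = 92 - 7·10 = 22 and Qs = 7·10 - 20 = 50.
Surplus = Qs - Qd = 28.
Government expenditure = surplus × support price = 28 × 10 = 280.

280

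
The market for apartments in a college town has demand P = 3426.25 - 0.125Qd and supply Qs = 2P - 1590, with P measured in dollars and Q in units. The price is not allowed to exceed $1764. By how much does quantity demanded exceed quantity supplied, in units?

Rearranging demand gives Qd = 27410 - 8P. In a free market, 27410 - 8P = 2P - 1590 gives the equilibrium P* = 2900, Q* = 4210.
Since 1764 < 2900, the ceiling is binding.
At P = 1764: Qd = 27410 - 8·1764 = 13298 and Qs = 2·1764 - 1590 = 1938.
Shortage = Qd - Qs = 13298 - 1938 = 11360.

11360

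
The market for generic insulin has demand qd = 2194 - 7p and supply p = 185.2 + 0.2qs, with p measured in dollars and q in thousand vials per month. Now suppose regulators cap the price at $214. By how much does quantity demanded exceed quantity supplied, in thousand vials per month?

552

Rearranging supply gives qs = 5p - 926. Equilibrium: 2194 - 7p = 5p - 926, so 3120 = 12p and p* = 260, q* = 374.
Because the ceiling (214) lies below the market-clearing price, it is binding.
At p = 214: qd = 2194 - 7·214 = 696 and qs = 5·214 - 926 = 144.
Shortage = qd - qs = 696 - 144 = 552.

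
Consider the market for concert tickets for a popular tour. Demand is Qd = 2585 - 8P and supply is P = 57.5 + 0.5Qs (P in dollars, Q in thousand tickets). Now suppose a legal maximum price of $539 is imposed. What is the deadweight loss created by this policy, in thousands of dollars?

0

Rearranging supply gives Qs = 2P - 115. Without the control the market clears where 2585 - 8P = 2P - 115, i.e. P* = 270 and Q* = 425.
The ceiling of 539 is above the equilibrium price 270, so it is not binding; the market clears at P* = 270, Q* = 425.
Since the control does not bind, no trades are prevented and deadweight loss is zero.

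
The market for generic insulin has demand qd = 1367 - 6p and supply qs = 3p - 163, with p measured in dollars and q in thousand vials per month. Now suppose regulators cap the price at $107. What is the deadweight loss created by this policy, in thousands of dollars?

8930.25

In a free market, 1367 - 6p = 3p - 163 gives the equilibrium p* = 170, q* = 347.
Because the ceiling (107) lies below the market-clearing price, it is binding.
At p = 107: qd = 1367 - 6·107 = 725 and qs = 3·107 - 163 = 158.
Quantity traded falls to 158. At q = 158 the demand price is (1367 - 158)/6 = 201.5 and the supply price is (163 + 158)/3 = 107.
Deadweight loss = ½ · (201.5 - 107) · (347 - 158) = ½ · 94.5 · 189 = 8930.25.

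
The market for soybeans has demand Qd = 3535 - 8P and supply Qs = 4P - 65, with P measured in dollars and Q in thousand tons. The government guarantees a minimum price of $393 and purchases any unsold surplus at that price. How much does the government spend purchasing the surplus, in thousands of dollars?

438588

Setting quantity demanded equal to quantity supplied, 3535 - 8P = 4P - 65, gives P* = 300 and Q* = 1135.
Because the floor (393) lies above the market-clearing price, it is binding.
At P = 393: Qd = 3535 - 8·393 = 391 and Qs = 4·393 - 65 = 1507.
Surplus = Qs - Qd = 1116.
Government expenditure = surplus × support price = 1116 × 393 = 438588.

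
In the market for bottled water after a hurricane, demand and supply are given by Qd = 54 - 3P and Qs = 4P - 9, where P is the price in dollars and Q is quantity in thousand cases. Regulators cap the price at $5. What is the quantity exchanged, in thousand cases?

11

Equilibrium: 54 - 3P = 4P - 9, so 63 = 7P and P* = 9, Q* = 27.
Because the ceiling (5) lies below the market-clearing price, it is binding.
At P = 5: Qd = 54 - 3·5 = 39 and Qs = 4·5 - 9 = 11.
The quantity actually transacted is the short side, supply: 11.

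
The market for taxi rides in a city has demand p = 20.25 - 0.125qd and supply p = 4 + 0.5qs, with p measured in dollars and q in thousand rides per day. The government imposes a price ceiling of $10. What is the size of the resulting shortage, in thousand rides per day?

70

Rearranging demand gives qd = 162 - 8p; rearranging supply gives qs = 2p - 8. Setting quantity demanded equal to quantity supplied, 162 - 8p = 2p - 8, gives p* = 17 and q* = 26.
The ceiling of 10 is below the equilibrium price 17, so it binds.
At p = 10: qd = 162 - 8·10 = 82 and qs = 2·10 - 8 = 12.
Shortage = qd - qs = 82 - 12 = 70.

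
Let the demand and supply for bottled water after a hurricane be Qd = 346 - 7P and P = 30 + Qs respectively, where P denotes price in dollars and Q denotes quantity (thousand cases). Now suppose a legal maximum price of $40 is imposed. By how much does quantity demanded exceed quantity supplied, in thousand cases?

Rearranging supply gives Qs = P - 30. Setting quantity demanded equal to quantity supplied, 346 - 7P = P - 30, gives P* = 47 and Q* = 17.
Because the ceiling (40) lies below the market-clearing price, it is binding.
At P = 40: Qd = 346 - 7·40 = 66 and Qs = 40 - 30 = 10.
Shortage = Qd - Qs = 66 - 10 = 56.

56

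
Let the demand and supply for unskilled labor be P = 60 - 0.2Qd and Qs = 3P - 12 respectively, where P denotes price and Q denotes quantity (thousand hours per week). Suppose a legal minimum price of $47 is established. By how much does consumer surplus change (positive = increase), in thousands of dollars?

-680

Rearranging demand gives Qd = 300 - 5P. Equilibrium: 300 - 5P = 3P - 12, so 312 = 8P and P* = 39, Q* = 105.
Since 47 > 39, the floor is binding.
At P = 47: Qd = 300 - 5·47 = 65 and Qs = 3·47 - 12 = 129.
Consumer surplus without the control is ½ · (60 - 39) · 105 = 1102.5.
With the floor, consumers buy 65 units at 47, so CS = ½ · (60 - 47) · 65 = 422.5.
Change in consumer surplus = 422.5 - 1102.5 = -680.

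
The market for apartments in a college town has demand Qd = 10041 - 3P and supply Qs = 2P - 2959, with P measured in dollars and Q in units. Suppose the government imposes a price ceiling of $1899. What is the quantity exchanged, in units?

Setting quantity demanded equal to quantity supplied, 10041 - 3P = 2P - 2959, gives P* = 2600 and Q* = 2241.
The ceiling of 1899 is below the equilibrium price 2600, so it binds.
At P = 1899: Qd = 10041 - 3·1899 = 4344 and Qs = 2·1899 - 2959 = 839.
The quantity actually transacted is the short side, supply: 839.

839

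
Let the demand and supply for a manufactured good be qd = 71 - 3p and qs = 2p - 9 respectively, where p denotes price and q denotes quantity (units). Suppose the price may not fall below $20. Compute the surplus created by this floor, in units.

20

Setting quantity demanded equal to quantity supplied, 71 - 3p = 2p - 9, gives p* = 16 and q* = 23.
Because the floor (20) lies above the market-clearing price, it is binding.
At p = 20: qd = 71 - 3·20 = 11 and qs = 2·20 - 9 = 31.
Surplus = qs - qd = 31 - 11 = 20.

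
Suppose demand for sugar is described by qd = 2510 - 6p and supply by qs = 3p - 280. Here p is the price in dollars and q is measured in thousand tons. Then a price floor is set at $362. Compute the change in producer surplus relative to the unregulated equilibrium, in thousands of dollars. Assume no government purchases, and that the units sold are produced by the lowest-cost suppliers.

Without the control the market clears where 2510 - 6p = 3p - 280, i.e. p* = 310 and q* = 650.
The floor of 362 is above the equilibrium price 310, so it binds.
At p = 362: qd = 2510 - 6·362 = 338 and qs = 3·362 - 280 = 806.
Producer surplus without the control is ½ · (310 - 280/3) · 650 = 211250/3.
With the floor, 338 units are sold at 362. The supply price at q = 338 is 206, so PS = ½ · [(362 - 280/3) + (362 - 206)] · 338 = 215306/3.
Change in producer surplus = 215306/3 - 211250/3 = 1352.

1352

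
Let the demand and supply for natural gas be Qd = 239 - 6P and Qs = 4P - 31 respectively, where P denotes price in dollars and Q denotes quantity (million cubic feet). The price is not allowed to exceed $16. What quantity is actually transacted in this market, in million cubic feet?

33

Equilibrium: 239 - 6P = 4P - 31, so 270 = 10P and P* = 27, Q* = 77.
The ceiling of 16 is below the equilibrium price 27, so it binds.
At P = 16: Qd = 239 - 6·16 = 143 and Qs = 4·16 - 31 = 33.
The quantity actually transacted is the short side, supply: 33.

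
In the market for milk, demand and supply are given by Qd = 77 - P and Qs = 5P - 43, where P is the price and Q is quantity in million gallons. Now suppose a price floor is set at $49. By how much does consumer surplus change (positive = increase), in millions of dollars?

Without the control the market clears where 77 - P = 5P - 43, i.e. P* = 20 and Q* = 57.
Because the floor (49) lies above the market-clearing price, it is binding.
At P = 49: Qd = 77 - 49 = 28 and Qs = 5·49 - 43 = 202.
Consumer surplus without the control is ½ · (77 - 20) · 57 = 1624.5.
With the floor, consumers buy 28 units at 49, so CS = ½ · (77 - 49) · 28 = 392.
Change in consumer surplus = 392 - 1624.5 = -1232.5.

-1232.5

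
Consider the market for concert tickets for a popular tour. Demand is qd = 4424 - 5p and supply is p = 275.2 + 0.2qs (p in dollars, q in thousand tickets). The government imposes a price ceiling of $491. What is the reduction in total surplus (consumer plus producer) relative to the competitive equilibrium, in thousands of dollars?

Rearranging supply gives qs = 5p - 1376. Setting quantity demanded equal to quantity supplied, 4424 - 5p = 5p - 1376, gives p* = 580 and q* = 1524.
The ceiling of 491 is below the equilibrium price 580, so it binds.
At p = 491: qd = 4424 - 5·491 = 1969 and qs = 5·491 - 1376 = 1079.
Quantity traded falls to 1079. At q = 1079 the demand price is (4424 - 1079)/5 = 669 and the supply price is (1376 + 1079)/5 = 491.
Deadweight loss = ½ · (669 - 491) · (1524 - 1079) = ½ · 178 · 445 = 39605.

39605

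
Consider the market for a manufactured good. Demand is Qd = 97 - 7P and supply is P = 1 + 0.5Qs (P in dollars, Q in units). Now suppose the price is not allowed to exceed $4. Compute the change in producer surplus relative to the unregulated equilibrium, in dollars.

Rearranging supply gives Qs = 2P - 2. Equilibrium: 97 - 7P = 2P - 2, so 99 = 9P and P* = 11, Q* = 20.
The ceiling of 4 is below the equilibrium price 11, so it binds.
At P = 4: Qd = 97 - 7·4 = 69 and Qs = 2·4 - 2 = 6.
Producer surplus without the control is ½ · (11 - 1) · 20 = 100.
With the ceiling, producers sell 6 units at 4, so PS = ½ · (4 - 1) · 6 = 9.
Change in producer surplus = 9 - 100 = -91.

-91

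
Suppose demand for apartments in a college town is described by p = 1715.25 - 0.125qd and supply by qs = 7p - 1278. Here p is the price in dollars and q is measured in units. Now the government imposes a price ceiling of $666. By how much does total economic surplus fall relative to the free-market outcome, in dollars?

Rearranging demand gives qd = 13722 - 8p. Setting quantity demanded equal to quantity supplied, 13722 - 8p = 7p - 1278, gives p* = 1000 and q* = 5722.
Because the ceiling (666) lies below the market-clearing price, it is binding.
At p = 666: qd = 13722 - 8·666 = 8394 and qs = 7·666 - 1278 = 3384.
Quantity traded falls to 3384. At q = 3384 the demand price is (13722 - 3384)/8 = 1292.25 and the supply price is (1278 + 3384)/7 = 666.
Deadweight loss = ½ · (1292.25 - 666) · (5722 - 3384) = ½ · 626.25 · 2338 = 732086.25.

732086.25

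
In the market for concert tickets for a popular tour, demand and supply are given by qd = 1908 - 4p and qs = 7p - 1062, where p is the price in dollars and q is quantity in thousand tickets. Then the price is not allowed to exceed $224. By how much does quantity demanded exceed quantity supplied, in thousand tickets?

506

In a free market, 1908 - 4p = 7p - 1062 gives the equilibrium p* = 270, q* = 828.
The ceiling of 224 is below the equilibrium price 270, so it binds.
At p = 224: qd = 1908 - 4·224 = 1012 and qs = 7·224 - 1062 = 506.
Shortage = qd - qs = 1012 - 506 = 506.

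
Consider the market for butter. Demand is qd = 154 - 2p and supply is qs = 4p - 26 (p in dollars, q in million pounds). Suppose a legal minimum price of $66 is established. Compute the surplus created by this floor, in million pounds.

216

In a free market, 154 - 2p = 4p - 26 gives the equilibrium p* = 30, q* = 94.
The floor of 66 is above the equilibrium price 30, so it binds.
At p = 66: qd = 154 - 2·66 = 22 and qs = 4·66 - 26 = 238.
Surplus = qs - qd = 238 - 22 = 216.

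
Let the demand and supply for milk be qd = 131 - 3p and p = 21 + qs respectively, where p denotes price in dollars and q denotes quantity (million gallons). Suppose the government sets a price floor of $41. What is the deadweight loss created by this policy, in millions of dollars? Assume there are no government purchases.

54

Rearranging supply gives qs = p - 21. Equilibrium: 131 - 3p = p - 21, so 152 = 4p and p* = 38, q* = 17.
Since 41 > 38, the floor is binding.
At p = 41: qd = 131 - 3·41 = 8 and qs = 41 - 21 = 20.
Quantity traded falls to 8. At q = 8 the demand price is (131 - 8)/3 = 41 and the supply price is 21 + 8 = 29.
Deadweight loss = ½ · (41 - 29) · (17 - 8) = ½ · 12 · 9 = 54.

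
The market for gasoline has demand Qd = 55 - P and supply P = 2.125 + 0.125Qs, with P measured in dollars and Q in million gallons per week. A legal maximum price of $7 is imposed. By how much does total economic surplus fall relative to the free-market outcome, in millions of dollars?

Rearranging supply gives Qs = 8P - 17. Without the control the market clears where 55 - P = 8P - 17, i.e. P* = 8 and Q* = 47.
Since 7 < 8, the ceiling is binding.
At P = 7: Qd = 55 - 7 = 48 and Qs = 8·7 - 17 = 39.
Quantity traded falls to 39. At Q = 39 the demand price is 55 - 39 = 16 and the supply price is (17 + 39)/8 = 7.
Deadweight loss = ½ · (16 - 7) · (47 - 39) = ½ · 9 · 8 = 36.

36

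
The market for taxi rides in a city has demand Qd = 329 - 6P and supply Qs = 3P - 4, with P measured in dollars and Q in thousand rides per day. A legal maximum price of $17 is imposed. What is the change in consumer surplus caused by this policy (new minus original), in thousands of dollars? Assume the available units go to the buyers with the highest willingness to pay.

Without the control the market clears where 329 - 6P = 3P - 4, i.e. P* = 37 and Q* = 107.
Because the ceiling (17) lies below the market-clearing price, it is binding.
At P = 17: Qd = 329 - 6·17 = 227 and Qs = 3·17 - 4 = 47.
Consumer surplus without the control is ½ · (329/6 - 37) · 107 = 11449/12.
With the ceiling, 47 units are sold at 17 (assume they go to the highest-value buyers). The demand price at Q = 47 is 47, so CS = ½ · [(329/6 - 17) + (47 - 17)] · 47 = 19129/12.
Change in consumer surplus = 19129/12 - 11449/12 = 640.

640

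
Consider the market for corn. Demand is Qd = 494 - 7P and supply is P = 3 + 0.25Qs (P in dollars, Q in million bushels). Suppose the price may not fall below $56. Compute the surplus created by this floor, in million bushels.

Rearranging supply gives Qs = 4P - 12. In a free market, 494 - 7P = 4P - 12 gives the equilibrium P* = 46, Q* = 172.
Because the floor (56) lies above the market-clearing price, it is binding.
At P = 56: Qd = 494 - 7·56 = 102 and Qs = 4·56 - 12 = 212.
Surplus = Qs - Qd = 212 - 102 = 110.

110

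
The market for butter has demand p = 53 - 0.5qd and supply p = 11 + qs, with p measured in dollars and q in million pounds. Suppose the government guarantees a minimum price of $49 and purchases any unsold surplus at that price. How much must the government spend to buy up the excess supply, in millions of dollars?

1470

Rearranging demand gives qd = 106 - 2p; rearranging supply gives qs = p - 11. Setting quantity demanded equal to quantity supplied, 106 - 2p = p - 11, gives p* = 39 and q* = 28.
Since 49 > 39, the floor is binding.
At p = 49: qd = 106 - 2·49 = 8 and qs = 49 - 11 = 38.
Surplus = qs - qd = 30.
Government expenditure = surplus × support price = 30 × 49 = 1470.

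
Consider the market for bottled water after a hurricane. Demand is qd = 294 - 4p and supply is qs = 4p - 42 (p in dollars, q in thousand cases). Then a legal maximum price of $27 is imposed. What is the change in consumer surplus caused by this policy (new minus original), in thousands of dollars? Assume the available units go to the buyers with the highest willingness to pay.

Without the control the market clears where 294 - 4p = 4p - 42, i.e. p* = 42 and q* = 126.
Since 27 < 42, the ceiling is binding.
At p = 27: qd = 294 - 4·27 = 186 and qs = 4·27 - 42 = 66.
Consumer surplus without the control is ½ · (73.5 - 42) · 126 = 1984.5.
With the ceiling, 66 units are sold at 27 (assume they go to the highest-value buyers). The demand price at q = 66 is 57, so CS = ½ · [(73.5 - 27) + (57 - 27)] · 66 = 2524.5.
Change in consumer surplus = 2524.5 - 1984.5 = 540.

540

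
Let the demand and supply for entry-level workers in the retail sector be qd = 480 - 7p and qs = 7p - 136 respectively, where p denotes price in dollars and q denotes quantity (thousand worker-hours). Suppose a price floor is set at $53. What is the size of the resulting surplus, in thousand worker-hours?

In a free market, 480 - 7p = 7p - 136 gives the equilibrium p* = 44, q* = 172.
Since 53 > 44, the floor is binding.
At p = 53: qd = 480 - 7·53 = 109 and qs = 7·53 - 136 = 235.
Surplus = qs - qd = 235 - 109 = 126.

126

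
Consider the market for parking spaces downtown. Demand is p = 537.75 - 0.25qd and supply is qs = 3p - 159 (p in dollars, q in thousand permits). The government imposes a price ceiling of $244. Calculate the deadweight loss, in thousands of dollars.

Rearranging demand gives qd = 2151 - 4p. In a free market, 2151 - 4p = 3p - 159 gives the equilibrium p* = 330, q* = 831.
Since 244 < 330, the ceiling is binding.
At p = 244: qd = 2151 - 4·244 = 1175 and qs = 3·244 - 159 = 573.
Quantity traded falls to 573. At q = 573 the demand price is (2151 - 573)/4 = 394.5 and the supply price is (159 + 573)/3 = 244.
Deadweight loss = ½ · (394.5 - 244) · (831 - 573) = ½ · 150.5 · 258 = 19414.5.

19414.5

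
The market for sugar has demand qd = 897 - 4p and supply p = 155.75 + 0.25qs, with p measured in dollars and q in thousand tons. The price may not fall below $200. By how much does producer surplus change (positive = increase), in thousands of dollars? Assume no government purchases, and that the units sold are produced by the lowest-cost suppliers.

770

Rearranging supply gives qs = 4p - 623. In a free market, 897 - 4p = 4p - 623 gives the equilibrium p* = 190, q* = 137.
The floor of 200 is above the equilibrium price 190, so it binds.
At p = 200: qd = 897 - 4·200 = 97 and qs = 4·200 - 623 = 177.
Producer surplus without the control is ½ · (190 - 155.75) · 137 = 2346.125.
With the floor, 97 units are sold at 200. The supply price at q = 97 is 180, so PS = ½ · [(200 - 155.75) + (200 - 180)] · 97 = 3116.125.
Change in producer surplus = 3116.125 - 2346.125 = 770.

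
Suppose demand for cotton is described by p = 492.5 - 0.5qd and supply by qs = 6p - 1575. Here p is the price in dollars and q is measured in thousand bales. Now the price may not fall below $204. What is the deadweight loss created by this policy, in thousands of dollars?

0

Rearranging demand gives qd = 985 - 2p. Without the control the market clears where 985 - 2p = 6p - 1575, i.e. p* = 320 and q* = 345.
Since 204 is below p* = 320, the floor does not bind and the free-market outcome prevails.
Since the control does not bind, no trades are prevented and deadweight loss is zero.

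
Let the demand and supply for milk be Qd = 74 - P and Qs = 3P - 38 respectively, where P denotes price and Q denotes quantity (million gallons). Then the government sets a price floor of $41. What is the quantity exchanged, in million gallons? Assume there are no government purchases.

Setting quantity demanded equal to quantity supplied, 74 - P = 3P - 38, gives P* = 28 and Q* = 46.
Since 41 > 28, the floor is binding.
At P = 41: Qd = 74 - 41 = 33 and Qs = 3·41 - 38 = 85.
The quantity actually transacted is the short side, demand: 33.

33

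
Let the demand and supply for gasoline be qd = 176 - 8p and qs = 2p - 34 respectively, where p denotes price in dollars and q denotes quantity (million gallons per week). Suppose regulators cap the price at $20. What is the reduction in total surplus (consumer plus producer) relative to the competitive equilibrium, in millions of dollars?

Without the control the market clears where 176 - 8p = 2p - 34, i.e. p* = 21 and q* = 8.
Since 20 < 21, the ceiling is binding.
At p = 20: qd = 176 - 8·20 = 16 and qs = 2·20 - 34 = 6.
Quantity traded falls to 6. At q = 6 the demand price is (176 - 6)/8 = 21.25 and the supply price is (34 + 6)/2 = 20.
Deadweight loss = ½ · (21.25 - 20) · (8 - 6) = ½ · 1.25 · 2 = 1.25.

1.25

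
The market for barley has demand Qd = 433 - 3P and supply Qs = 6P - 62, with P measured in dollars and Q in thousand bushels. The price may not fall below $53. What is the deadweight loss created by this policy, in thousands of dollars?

0

Setting quantity demanded equal to quantity supplied, 433 - 3P = 6P - 62, gives P* = 55 and Q* = 268.
Since 53 is below P* = 55, the floor does not bind and the free-market outcome prevails.
Since the control does not bind, no trades are prevented and deadweight loss is zero.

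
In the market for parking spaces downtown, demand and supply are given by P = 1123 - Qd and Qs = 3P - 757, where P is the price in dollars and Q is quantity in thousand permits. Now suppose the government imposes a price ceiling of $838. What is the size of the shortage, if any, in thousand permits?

0

Rearranging demand gives Qd = 1123 - P. Equilibrium: 1123 - P = 3P - 757, so 1880 = 4P and P* = 470, Q* = 653.
The ceiling of 838 is above the equilibrium price 470, so it is not binding; the market clears at P* = 470, Q* = 653.
Since the control does not bind, there is no shortage.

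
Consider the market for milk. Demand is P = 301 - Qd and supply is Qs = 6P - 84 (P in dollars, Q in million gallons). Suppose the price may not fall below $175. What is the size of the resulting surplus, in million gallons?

Rearranging demand gives Qd = 301 - P. Equilibrium: 301 - P = 6P - 84, so 385 = 7P and P* = 55, Q* = 246.
Because the floor (175) lies above the market-clearing price, it is binding.
At P = 175: Qd = 301 - 175 = 126 and Qs = 6·175 - 84 = 966.
Surplus = Qs - Qd = 966 - 126 = 840.

840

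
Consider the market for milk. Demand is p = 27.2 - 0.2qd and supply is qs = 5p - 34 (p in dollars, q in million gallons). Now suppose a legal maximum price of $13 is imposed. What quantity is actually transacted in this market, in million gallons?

31

Rearranging demand gives qd = 136 - 5p. Equilibrium: 136 - 5p = 5p - 34, so 170 = 10p and p* = 17, q* = 51.
Since 13 < 17, the ceiling is binding.
At p = 13: qd = 136 - 5·13 = 71 and qs = 5·13 - 34 = 31.
The quantity actually transacted is the short side, supply: 31.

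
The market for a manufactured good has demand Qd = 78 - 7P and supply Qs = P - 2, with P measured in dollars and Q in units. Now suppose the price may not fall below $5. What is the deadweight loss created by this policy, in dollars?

0

Equilibrium: 78 - 7P = P - 2, so 80 = 8P and P* = 10, Q* = 8.
Since 5 is below P* = 10, the floor does not bind and the free-market outcome prevails.
Since the control does not bind, no trades are prevented and deadweight loss is zero.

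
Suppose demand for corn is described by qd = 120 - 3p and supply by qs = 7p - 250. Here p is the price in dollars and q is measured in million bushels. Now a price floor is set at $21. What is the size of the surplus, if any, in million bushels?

0

Without the control the market clears where 120 - 3p = 7p - 250, i.e. p* = 37 and q* = 9.
The floor of 21 is below the equilibrium price 37, so it is not binding; the market clears at p* = 37, q* = 9.
Since the control does not bind, there is no surplus.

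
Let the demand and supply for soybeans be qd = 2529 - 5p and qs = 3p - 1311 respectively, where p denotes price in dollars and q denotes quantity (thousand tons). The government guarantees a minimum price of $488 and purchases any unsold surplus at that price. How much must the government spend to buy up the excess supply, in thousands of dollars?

31232

In a free market, 2529 - 5p = 3p - 1311 gives the equilibrium p* = 480, q* = 129.
Because the floor (488) lies above the market-clearing price, it is binding.
At p = 488: qd = 2529 - 5·488 = 89 and qs = 3·488 - 1311 = 153.
Surplus = qs - qd = 64.
Government expenditure = surplus × support price = 64 × 488 = 31232.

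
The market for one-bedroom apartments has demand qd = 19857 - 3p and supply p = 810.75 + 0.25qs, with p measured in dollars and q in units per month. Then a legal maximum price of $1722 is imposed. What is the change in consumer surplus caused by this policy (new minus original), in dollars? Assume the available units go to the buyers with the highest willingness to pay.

-888414

Rearranging supply gives qs = 4p - 3243. Setting quantity demanded equal to quantity supplied, 19857 - 3p = 4p - 3243, gives p* = 3300 and q* = 9957.
Because the ceiling (1722) lies below the market-clearing price, it is binding.
At p = 1722: qd = 19857 - 3·1722 = 14691 and qs = 4·1722 - 3243 = 3645.
Consumer surplus without the control is ½ · (6619 - 3300) · 9957 = 16523641.5.
With the ceiling, 3645 units are sold at 1722 (assume they go to the highest-value buyers). The demand price at q = 3645 is 5404, so CS = ½ · [(6619 - 1722) + (5404 - 1722)] · 3645 = 15635227.5.
Change in consumer surplus = 15635227.5 - 16523641.5 = -888414.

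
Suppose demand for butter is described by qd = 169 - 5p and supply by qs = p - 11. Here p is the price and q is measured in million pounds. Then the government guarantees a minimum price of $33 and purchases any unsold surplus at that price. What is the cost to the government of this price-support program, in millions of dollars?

594

Without the control the market clears where 169 - 5p = p - 11, i.e. p* = 30 and q* = 19.
Because the floor (33) lies above the market-clearing price, it is binding.
At p = 33: qd = 169 - 5·33 = 4 and qs = 33 - 11 = 22.
Surplus = qs - qd = 18.
Government expenditure = surplus × support price = 18 × 33 = 594.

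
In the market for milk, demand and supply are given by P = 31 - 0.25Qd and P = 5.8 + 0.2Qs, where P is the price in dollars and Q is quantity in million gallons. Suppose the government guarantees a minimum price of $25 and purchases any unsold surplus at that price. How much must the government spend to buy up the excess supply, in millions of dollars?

1800

Rearranging demand gives Qd = 124 - 4P; rearranging supply gives Qs = 5P - 29. In a free market, 124 - 4P = 5P - 29 gives the equilibrium P* = 17, Q* = 56.
Because the floor (25) lies above the market-clearing price, it is binding.
At P = 25: Qd = 124 - 4·25 = 24 and Qs = 5·25 - 29 = 96.
Surplus = Qs - Qd = 72.
Government expenditure = surplus × support price = 72 × 25 = 1800.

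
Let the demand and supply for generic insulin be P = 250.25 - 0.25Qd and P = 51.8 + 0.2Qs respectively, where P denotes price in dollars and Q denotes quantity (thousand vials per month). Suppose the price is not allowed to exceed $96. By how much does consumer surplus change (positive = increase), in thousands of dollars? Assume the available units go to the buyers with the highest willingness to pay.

Rearranging demand gives Qd = 1001 - 4P; rearranging supply gives Qs = 5P - 259. Equilibrium: 1001 - 4P = 5P - 259, so 1260 = 9P and P* = 140, Q* = 441.
Since 96 < 140, the ceiling is binding.
At P = 96: Qd = 1001 - 4·96 = 617 and Qs = 5·96 - 259 = 221.
Consumer surplus without the control is ½ · (250.25 - 140) · 441 = 24310.125.
With the ceiling, 221 units are sold at 96 (assume they go to the highest-value buyers). The demand price at Q = 221 is 195, so CS = ½ · [(250.25 - 96) + (195 - 96)] · 221 = 27984.125.
Change in consumer surplus = 27984.125 - 24310.125 = 3674.

3674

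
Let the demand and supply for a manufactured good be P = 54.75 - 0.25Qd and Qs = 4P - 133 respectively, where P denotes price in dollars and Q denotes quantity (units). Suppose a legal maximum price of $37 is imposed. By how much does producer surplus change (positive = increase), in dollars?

Rearranging demand gives Qd = 219 - 4P. In a free market, 219 - 4P = 4P - 133 gives the equilibrium P* = 44, Q* = 43.
Since 37 < 44, the ceiling is binding.
At P = 37: Qd = 219 - 4·37 = 71 and Qs = 4·37 - 133 = 15.
Producer surplus without the control is ½ · (44 - 33.25) · 43 = 231.125.
With the ceiling, producers sell 15 units at 37, so PS = ½ · (37 - 33.25) · 15 = 28.125.
Change in producer surplus = 28.125 - 231.125 = -203.

-203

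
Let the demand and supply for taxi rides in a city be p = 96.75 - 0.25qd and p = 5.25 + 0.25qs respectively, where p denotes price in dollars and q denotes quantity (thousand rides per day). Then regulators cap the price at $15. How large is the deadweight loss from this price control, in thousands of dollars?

5184

Rearranging demand gives qd = 387 - 4p; rearranging supply gives qs = 4p - 21. In a free market, 387 - 4p = 4p - 21 gives the equilibrium p* = 51, q* = 183.
Because the ceiling (15) lies below the market-clearing price, it is binding.
At p = 15: qd = 387 - 4·15 = 327 and qs = 4·15 - 21 = 39.
Quantity traded falls to 39. At q = 39 the demand price is (387 - 39)/4 = 87 and the supply price is (21 + 39)/4 = 15.
Deadweight loss = ½ · (87 - 15) · (183 - 39) = ½ · 72 · 144 = 5184.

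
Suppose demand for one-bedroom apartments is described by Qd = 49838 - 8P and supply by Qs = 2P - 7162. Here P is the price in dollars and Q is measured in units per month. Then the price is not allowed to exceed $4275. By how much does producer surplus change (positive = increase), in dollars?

In a free market, 49838 - 8P = 2P - 7162 gives the equilibrium P* = 5700, Q* = 4238.
Since 4275 < 5700, the ceiling is binding.
At P = 4275: Qd = 49838 - 8·4275 = 15638 and Qs = 2·4275 - 7162 = 1388.
Producer surplus without the control is ½ · (5700 - 3581) · 4238 = 4490161.
With the ceiling, producers sell 1388 units at 4275, so PS = ½ · (4275 - 3581) · 1388 = 481636.
Change in producer surplus = 481636 - 4490161 = -4008525.

-4008525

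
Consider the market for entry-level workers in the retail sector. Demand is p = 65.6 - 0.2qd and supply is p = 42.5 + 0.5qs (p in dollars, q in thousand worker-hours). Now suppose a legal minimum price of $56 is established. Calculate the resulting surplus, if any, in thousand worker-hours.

0

Rearranging demand gives qd = 328 - 5p; rearranging supply gives qs = 2p - 85. Without the control the market clears where 328 - 5p = 2p - 85, i.e. p* = 59 and q* = 33.
The floor of 56 is below the equilibrium price 59, so it is not binding; the market clears at p* = 59, q* = 33.
Since the control does not bind, there is no surplus.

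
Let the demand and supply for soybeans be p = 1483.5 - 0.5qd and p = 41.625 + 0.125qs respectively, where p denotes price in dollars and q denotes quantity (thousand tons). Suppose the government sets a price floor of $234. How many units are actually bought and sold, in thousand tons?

Rearranging demand gives qd = 2967 - 2p; rearranging supply gives qs = 8p - 333. Setting quantity demanded equal to quantity supplied, 2967 - 2p = 8p - 333, gives p* = 330 and q* = 2307.
The floor of 234 is below the equilibrium price 330, so it is not binding; the market clears at p* = 330, q* = 2307.

2307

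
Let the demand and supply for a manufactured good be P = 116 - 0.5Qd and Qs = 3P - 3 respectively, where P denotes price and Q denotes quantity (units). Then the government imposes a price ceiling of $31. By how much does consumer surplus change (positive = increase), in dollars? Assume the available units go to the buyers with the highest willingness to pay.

864

Rearranging demand gives Qd = 232 - 2P. Without the control the market clears where 232 - 2P = 3P - 3, i.e. P* = 47 and Q* = 138.
The ceiling of 31 is below the equilibrium price 47, so it binds.
At P = 31: Qd = 232 - 2·31 = 170 and Qs = 3·31 - 3 = 90.
Consumer surplus without the control is ½ · (116 - 47) · 138 = 4761.
With the ceiling, 90 units are sold at 31 (assume they go to the highest-value buyers). The demand price at Q = 90 is 71, so CS = ½ · [(116 - 31) + (71 - 31)] · 90 = 5625.
Change in consumer surplus = 5625 - 4761 = 864.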